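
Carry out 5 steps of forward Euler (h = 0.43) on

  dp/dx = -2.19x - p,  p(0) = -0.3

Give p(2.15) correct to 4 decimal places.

Euler: p_{n+1} = p_n + h·f(x_n, p_n).
x=0.000000, p=-0.300000: f=0.300000 → p ← -0.300000 + 0.43·0.300000 = -0.171000
x=0.430000, p=-0.171000: f=-0.770700 → p ← -0.171000 + 0.43·(-0.770700) = -0.502401
x=0.860000, p=-0.502401: f=-1.380999 → p ← -0.502401 + 0.43·(-1.380999) = -1.096231
x=1.290000, p=-1.096231: f=-1.728869 → p ← -1.096231 + 0.43·(-1.728869) = -1.839644
x=1.720000, p=-1.839644: f=-1.927156 → p ← -1.839644 + 0.43·(-1.927156) = -2.668321
p(2.15) ≈ -2.6683

-2.6683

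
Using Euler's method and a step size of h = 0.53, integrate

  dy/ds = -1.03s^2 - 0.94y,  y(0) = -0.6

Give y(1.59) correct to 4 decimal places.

-0.7661

Euler: y_{n+1} = y_n + h·f(s_n, y_n).
s=0.000000, y=-0.600000: f=0.564000 → y ← -0.600000 + 0.53·0.564000 = -0.301080
s=0.530000, y=-0.301080: f=-0.006312 → y ← -0.301080 + 0.53·(-0.006312) = -0.304425
s=1.060000, y=-0.304425: f=-0.871148 → y ← -0.304425 + 0.53·(-0.871148) = -0.766134
y(1.59) ≈ -0.7661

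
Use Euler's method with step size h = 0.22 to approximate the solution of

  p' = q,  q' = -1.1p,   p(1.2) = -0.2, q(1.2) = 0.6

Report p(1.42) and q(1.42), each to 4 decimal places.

-0.0680, 0.6484

Euler on (p,q): p_{n+1} = p_n + h·p', q_{n+1} = q_n + h·q'.
1.200000: (-0.200000, 0.600000); f=(0.600000, 0.220000) → (-0.068000, 0.648400)
(p(1.42), q(1.42)) ≈ (-0.0680, 0.6484)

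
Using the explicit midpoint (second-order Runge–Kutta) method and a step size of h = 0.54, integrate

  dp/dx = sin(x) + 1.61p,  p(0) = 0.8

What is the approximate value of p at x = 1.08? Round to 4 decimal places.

4.8759

Midpoint: k1 = f(x_n, p_n); k2 = f(x_n + h/2, p_n + (h/2)·k1); p_{n+1} = p_n + h·k2.
x=0.000000, p=0.800000:
  k1 = f(0.000000, 0.800000) = 1.288000
  k2 = f(0.270000, 1.147760) = 2.114625
  p ← 0.800000 + 0.54·2.114625 = 1.941898
x=0.540000, p=1.941898:
  k1 = f(0.540000, 1.941898) = 3.640591
  k2 = f(0.810000, 2.924857) = 5.433307
  p ← 1.941898 + 0.54·5.433307 = 4.875883
p(1.08) ≈ 4.8759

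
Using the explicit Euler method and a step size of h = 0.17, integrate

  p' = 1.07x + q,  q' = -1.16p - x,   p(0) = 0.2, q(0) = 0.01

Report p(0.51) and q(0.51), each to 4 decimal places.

Euler on (p,q): p_{n+1} = p_n + h·p', q_{n+1} = q_n + h·q'.
0.000000: (0.200000, 0.010000); f=(0.010000, -0.232000) → (0.201700, -0.029440)
0.170000: (0.201700, -0.029440); f=(0.152460, -0.403972) → (0.227618, -0.098115)
0.340000: (0.227618, -0.098115); f=(0.265685, -0.604037) → (0.272785, -0.200802)
(p(0.51), q(0.51)) ≈ (0.2728, -0.2008)

0.2728, -0.2008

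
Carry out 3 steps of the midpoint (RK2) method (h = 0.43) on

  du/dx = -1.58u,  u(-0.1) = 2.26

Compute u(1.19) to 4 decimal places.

Midpoint: k1 = f(x_n, u_n); k2 = f(x_n + h/2, u_n + (h/2)·k1); u_{n+1} = u_n + h·k2.
x=-0.100000, u=2.260000:
  k1 = f(-0.100000, 2.260000) = -3.570800
  k2 = f(0.115000, 1.492278) = -2.357799
  u ← 2.260000 + 0.43·(-2.357799) = 1.246146
x=0.330000, u=1.246146:
  k1 = f(0.330000, 1.246146) = -1.968911
  k2 = f(0.545000, 0.822830) = -1.300072
  u ← 1.246146 + 0.43·(-1.300072) = 0.687115
x=0.760000, u=0.687115:
  k1 = f(0.760000, 0.687115) = -1.085642
  k2 = f(0.975000, 0.453702) = -0.716850
  u ← 0.687115 + 0.43·(-0.716850) = 0.378870
u(1.19) ≈ 0.3789

0.3789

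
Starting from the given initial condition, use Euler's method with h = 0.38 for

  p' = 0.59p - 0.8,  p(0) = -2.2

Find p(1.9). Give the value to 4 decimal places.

Euler: p_{n+1} = p_n + h·f(x_n, p_n).
x=0.000000, p=-2.200000: f=-2.098000 → p ← -2.200000 + 0.38·(-2.098000) = -2.997240
x=0.380000, p=-2.997240: f=-2.568372 → p ← -2.997240 + 0.38·(-2.568372) = -3.973221
x=0.760000, p=-3.973221: f=-3.144201 → p ← -3.973221 + 0.38·(-3.144201) = -5.168017
x=1.140000, p=-5.168017: f=-3.849130 → p ← -5.168017 + 0.38·(-3.849130) = -6.630687
x=1.520000, p=-6.630687: f=-4.712105 → p ← -6.630687 + 0.38·(-4.712105) = -8.421287
p(1.9) ≈ -8.4213

-8.4213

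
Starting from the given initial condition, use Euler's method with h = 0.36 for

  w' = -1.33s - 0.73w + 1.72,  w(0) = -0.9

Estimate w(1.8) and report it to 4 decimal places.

Euler: w_{n+1} = w_n + h·f(s_n, w_n).
s=0.000000, w=-0.900000: f=2.377000 → w ← -0.900000 + 0.36·2.377000 = -0.044280
s=0.360000, w=-0.044280: f=1.273524 → w ← -0.044280 + 0.36·1.273524 = 0.414189
s=0.720000, w=0.414189: f=0.460042 → w ← 0.414189 + 0.36·0.460042 = 0.579804
s=1.080000, w=0.579804: f=-0.139657 → w ← 0.579804 + 0.36·(-0.139657) = 0.529527
s=1.440000, w=0.529527: f=-0.581755 → w ← 0.529527 + 0.36·(-0.581755) = 0.320096
w(1.8) ≈ 0.3201

0.3201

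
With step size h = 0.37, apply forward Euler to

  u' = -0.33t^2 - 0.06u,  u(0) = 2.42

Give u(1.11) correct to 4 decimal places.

Euler: u_{n+1} = u_n + h·f(t_n, u_n).
t=0.000000, u=2.420000: f=-0.145200 → u ← 2.420000 + 0.37·(-0.145200) = 2.366276
t=0.370000, u=2.366276: f=-0.187154 → u ← 2.366276 + 0.37·(-0.187154) = 2.297029
t=0.740000, u=2.297029: f=-0.318530 → u ← 2.297029 + 0.37·(-0.318530) = 2.179173
u(1.11) ≈ 2.1792

2.1792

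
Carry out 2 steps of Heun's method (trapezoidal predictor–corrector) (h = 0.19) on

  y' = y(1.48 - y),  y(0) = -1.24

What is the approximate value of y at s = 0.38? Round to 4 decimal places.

-4.6920

Heun: k1 = f(s_n, y_n); k2 = f(s_n + h, y_n + h·k1); y_{n+1} = y_n + (h/2)·(k1 + k2).
s=0.000000, y=-1.240000:
  k1 = f(0.000000, -1.240000) = -3.372800
  k2 = f(0.190000, -1.880832) = -6.321160
  y ← -1.240000 + (0.19/2)·(-3.372800 + (-6.321160)) = -2.160926
s=0.190000, y=-2.160926:
  k1 = f(0.190000, -2.160926) = -7.867773
  k2 = f(0.380000, -3.655803) = -18.775485
  y ← -2.160926 + (0.19/2)·(-7.867773 + (-18.775485)) = -4.692036
y(0.38) ≈ -4.6920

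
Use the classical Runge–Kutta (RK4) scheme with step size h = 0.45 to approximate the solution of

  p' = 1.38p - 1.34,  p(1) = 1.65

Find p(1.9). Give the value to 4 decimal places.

3.3199

RK4: k1 = f(x_n, p_n); k2 = f(x_n + h/2, p_n + (h/2)·k1); k3 = f(x_n + h/2, p_n + (h/2)·k2); k4 = f(x_n + h, p_n + h·k3); p_{n+1} = p_n + (h/6)·(k1 + 2k2 + 2k3 + k4).
x=1.000000, p=1.650000:
  k1 = f(1.000000, 1.650000) = 0.937000
  k2 = f(1.225000, 1.860825) = 1.227938
  k3 = f(1.225000, 1.926286) = 1.318275
  k4 = f(1.450000, 2.243224) = 1.755649
  p ← 1.650000 + (0.45/6)·(k1 + 2k2 + 2k3 + k4) = 2.233881
x=1.450000, p=2.233881:
  k1 = f(1.450000, 2.233881) = 1.742755
  k2 = f(1.675000, 2.626001) = 2.283881
  k3 = f(1.675000, 2.747754) = 2.451900
  k4 = f(1.900000, 3.337236) = 3.265385
  p ← 2.233881 + (0.45/6)·(k1 + 2k2 + 2k3 + k4) = 3.319858
p(1.9) ≈ 3.3199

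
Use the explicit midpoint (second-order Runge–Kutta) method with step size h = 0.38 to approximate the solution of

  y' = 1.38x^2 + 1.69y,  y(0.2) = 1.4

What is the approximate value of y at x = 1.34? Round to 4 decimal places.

10.6651

Midpoint: k1 = f(x_n, y_n); k2 = f(x_n + h/2, y_n + (h/2)·k1); y_{n+1} = y_n + h·k2.
x=0.200000, y=1.400000:
  k1 = f(0.200000, 1.400000) = 2.421200
  k2 = f(0.390000, 1.860028) = 3.353345
  y ← 1.400000 + 0.38·3.353345 = 2.674271
x=0.580000, y=2.674271:
  k1 = f(0.580000, 2.674271) = 4.983750
  k2 = f(0.770000, 3.621184) = 6.938003
  y ← 2.674271 + 0.38·6.938003 = 5.310712
x=0.960000, y=5.310712:
  k1 = f(0.960000, 5.310712) = 10.246912
  k2 = f(1.150000, 7.257625) = 14.090437
  y ← 5.310712 + 0.38·14.090437 = 10.665078
y(1.34) ≈ 10.6651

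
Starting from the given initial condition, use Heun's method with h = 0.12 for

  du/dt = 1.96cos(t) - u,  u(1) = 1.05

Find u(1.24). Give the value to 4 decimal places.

1.0048

Heun: k1 = f(t_n, u_n); k2 = f(t_n + h, u_n + h·k1); u_{n+1} = u_n + (h/2)·(k1 + k2).
t=1.000000, u=1.050000:
  k1 = f(1.000000, 1.050000) = 0.008993
  k2 = f(1.120000, 1.051079) = -0.197142
  u ← 1.050000 + (0.12/2)·(0.008993 + (-0.197142)) = 1.038711
t=1.120000, u=1.038711:
  k1 = f(1.120000, 1.038711) = -0.184773
  k2 = f(1.240000, 1.016538) = -0.379938
  u ← 1.038711 + (0.12/2)·(-0.184773 + (-0.379938)) = 1.004828
u(1.24) ≈ 1.0048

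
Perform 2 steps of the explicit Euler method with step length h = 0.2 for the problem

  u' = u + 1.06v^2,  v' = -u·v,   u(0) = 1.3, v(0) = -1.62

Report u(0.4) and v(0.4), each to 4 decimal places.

Euler on (u,v): u_{n+1} = u_n + h·u', v_{n+1} = v_n + h·v'.
0.000000: (1.300000, -1.620000); f=(4.081864, 2.106000) → (2.116373, -1.198800)
0.200000: (2.116373, -1.198800); f=(3.639722, 2.537108) → (2.844317, -0.691378)
(u(0.4), v(0.4)) ≈ (2.8443, -0.6914)

2.8443, -0.6914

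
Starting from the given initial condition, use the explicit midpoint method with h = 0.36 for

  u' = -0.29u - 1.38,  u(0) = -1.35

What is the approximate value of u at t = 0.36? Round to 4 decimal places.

Midpoint: k1 = f(t_n, u_n); k2 = f(t_n + h/2, u_n + (h/2)·k1); u_{n+1} = u_n + h·k2.
t=0.000000, u=-1.350000:
  k1 = f(0.000000, -1.350000) = -0.988500
  k2 = f(0.180000, -1.527930) = -0.936900
  u ← -1.350000 + 0.36·(-0.936900) = -1.687284
u(0.36) ≈ -1.6873

-1.6873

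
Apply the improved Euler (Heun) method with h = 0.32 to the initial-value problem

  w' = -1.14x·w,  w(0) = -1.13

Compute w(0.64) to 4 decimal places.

Heun: k1 = f(x_n, w_n); k2 = f(x_n + h, w_n + h·k1); w_{n+1} = w_n + (h/2)·(k1 + k2).
x=0.000000, w=-1.130000:
  k1 = f(0.000000, -1.130000) = 0.000000
  k2 = f(0.320000, -1.130000) = 0.412224
  w ← -1.130000 + (0.32/2)·(0.000000 + 0.412224) = -1.064044
x=0.320000, w=-1.064044:
  k1 = f(0.320000, -1.064044) = 0.388163
  k2 = f(0.640000, -0.939832) = 0.685701
  w ← -1.064044 + (0.32/2)·(0.388163 + 0.685701) = -0.892226
w(0.64) ≈ -0.8922

-0.8922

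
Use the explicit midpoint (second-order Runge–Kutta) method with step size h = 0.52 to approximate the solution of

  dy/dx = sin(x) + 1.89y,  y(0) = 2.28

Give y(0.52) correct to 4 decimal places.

Midpoint: k1 = f(x_n, y_n); k2 = f(x_n + h/2, y_n + (h/2)·k1); y_{n+1} = y_n + h·k2.
x=0.000000, y=2.280000:
  k1 = f(0.000000, 2.280000) = 4.309200
  k2 = f(0.260000, 3.400392) = 6.683821
  y ← 2.280000 + 0.52·6.683821 = 5.755587
y(0.52) ≈ 5.7556

5.7556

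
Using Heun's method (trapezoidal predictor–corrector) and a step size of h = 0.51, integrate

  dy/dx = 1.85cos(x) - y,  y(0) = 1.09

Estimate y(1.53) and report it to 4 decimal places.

0.9254

Heun: k1 = f(x_n, y_n); k2 = f(x_n + h, y_n + h·k1); y_{n+1} = y_n + (h/2)·(k1 + k2).
x=0.000000, y=1.090000:
  k1 = f(0.000000, 1.090000) = 0.760000
  k2 = f(0.510000, 1.477600) = 0.136977
  y ← 1.090000 + (0.51/2)·(0.760000 + 0.136977) = 1.318729
x=0.510000, y=1.318729:
  k1 = f(0.510000, 1.318729) = 0.295848
  k2 = f(1.020000, 1.469612) = -0.501385
  y ← 1.318729 + (0.51/2)·(0.295848 + (-0.501385)) = 1.266317
x=1.020000, y=1.266317:
  k1 = f(1.020000, 1.266317) = -0.298090
  k2 = f(1.530000, 1.114291) = -1.038839
  y ← 1.266317 + (0.51/2)·(-0.298090 + (-1.038839)) = 0.925400
y(1.53) ≈ 0.9254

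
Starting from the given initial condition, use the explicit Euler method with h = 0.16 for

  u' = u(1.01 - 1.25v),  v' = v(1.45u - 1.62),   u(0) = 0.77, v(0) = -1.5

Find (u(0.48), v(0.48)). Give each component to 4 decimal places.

Euler on (u,v): u_{n+1} = u_n + h·u', v_{n+1} = v_n + h·v'.
0.000000: (0.770000, -1.500000); f=(2.221450, 0.755250) → (1.125432, -1.379160)
0.160000: (1.125432, -1.379160); f=(3.076875, -0.016379) → (1.617732, -1.381781)
0.320000: (1.617732, -1.381781); f=(4.428098, -1.002774) → (2.326228, -1.542225)
(u(0.48), v(0.48)) ≈ (2.3262, -1.5422)

2.3262, -1.5422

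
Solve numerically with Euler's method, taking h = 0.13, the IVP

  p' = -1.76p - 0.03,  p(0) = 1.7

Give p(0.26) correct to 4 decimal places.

1.0042

Euler: p_{n+1} = p_n + h·f(t_n, p_n).
t=0.000000, p=1.700000: f=-3.022000 → p ← 1.700000 + 0.13·(-3.022000) = 1.307140
t=0.130000, p=1.307140: f=-2.330566 → p ← 1.307140 + 0.13·(-2.330566) = 1.004166
p(0.26) ≈ 1.0042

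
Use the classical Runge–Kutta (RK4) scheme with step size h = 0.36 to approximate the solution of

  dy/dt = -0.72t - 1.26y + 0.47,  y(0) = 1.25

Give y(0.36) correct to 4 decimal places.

0.8899

RK4: k1 = f(t_n, y_n); k2 = f(t_n + h/2, y_n + (h/2)·k1); k3 = f(t_n + h/2, y_n + (h/2)·k2); k4 = f(t_n + h, y_n + h·k3); y_{n+1} = y_n + (h/6)·(k1 + 2k2 + 2k3 + k4).
t=0.000000, y=1.250000:
  k1 = f(0.000000, 1.250000) = -1.105000
  k2 = f(0.180000, 1.051100) = -0.983986
  k3 = f(0.180000, 1.072883) = -1.011432
  k4 = f(0.360000, 0.885884) = -0.905414
  y ← 1.250000 + (0.36/6)·(k1 + 2k2 + 2k3 + k4) = 0.889925
y(0.36) ≈ 0.8899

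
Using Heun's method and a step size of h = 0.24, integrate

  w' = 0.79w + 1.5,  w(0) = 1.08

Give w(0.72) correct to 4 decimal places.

3.3466

Heun: k1 = f(t_n, w_n); k2 = f(t_n + h, w_n + h·k1); w_{n+1} = w_n + (h/2)·(k1 + k2).
t=0.000000, w=1.080000:
  k1 = f(0.000000, 1.080000) = 2.353200
  k2 = f(0.240000, 1.644768) = 2.799367
  w ← 1.080000 + (0.24/2)·(2.353200 + 2.799367) = 1.698308
t=0.240000, w=1.698308:
  k1 = f(0.240000, 1.698308) = 2.841663
  k2 = f(0.480000, 2.380307) = 3.380443
  w ← 1.698308 + (0.24/2)·(2.841663 + 3.380443) = 2.444961
t=0.480000, w=2.444961:
  k1 = f(0.480000, 2.444961) = 3.431519
  k2 = f(0.720000, 3.268525) = 4.082135
  w ← 2.444961 + (0.24/2)·(3.431519 + 4.082135) = 3.346599
w(0.72) ≈ 3.3466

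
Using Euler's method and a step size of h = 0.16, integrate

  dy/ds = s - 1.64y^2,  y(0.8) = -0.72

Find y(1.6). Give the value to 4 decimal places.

-0.4381

Euler: y_{n+1} = y_n + h·f(s_n, y_n).
s=0.800000, y=-0.720000: f=-0.050176 → y ← -0.720000 + 0.16·(-0.050176) = -0.728028
s=0.960000, y=-0.728028: f=0.090759 → y ← -0.728028 + 0.16·0.090759 = -0.713507
s=1.120000, y=-0.713507: f=0.285089 → y ← -0.713507 + 0.16·0.285089 = -0.667892
s=1.280000, y=-0.667892: f=0.548428 → y ← -0.667892 + 0.16·0.548428 = -0.580144
s=1.440000, y=-0.580144: f=0.888030 → y ← -0.580144 + 0.16·0.888030 = -0.438059
y(1.6) ≈ -0.4381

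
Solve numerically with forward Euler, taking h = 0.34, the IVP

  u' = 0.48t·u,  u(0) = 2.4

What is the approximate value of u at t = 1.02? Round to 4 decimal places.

2.8143

Euler: u_{n+1} = u_n + h·f(t_n, u_n).
t=0.000000, u=2.400000: f=0.000000 → u ← 2.400000 + 0.34·0.000000 = 2.400000
t=0.340000, u=2.400000: f=0.391680 → u ← 2.400000 + 0.34·0.391680 = 2.533171
t=0.680000, u=2.533171: f=0.826827 → u ← 2.533171 + 0.34·0.826827 = 2.814292
u(1.02) ≈ 2.8143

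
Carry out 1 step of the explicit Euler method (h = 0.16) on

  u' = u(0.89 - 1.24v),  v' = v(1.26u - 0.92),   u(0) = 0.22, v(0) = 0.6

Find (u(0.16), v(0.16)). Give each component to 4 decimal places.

0.2251, 0.5383

Euler on (u,v): u_{n+1} = u_n + h·u', v_{n+1} = v_n + h·v'.
0.000000: (0.220000, 0.600000); f=(0.032120, -0.385680) → (0.225139, 0.538291)
(u(0.16), v(0.16)) ≈ (0.2251, 0.5383)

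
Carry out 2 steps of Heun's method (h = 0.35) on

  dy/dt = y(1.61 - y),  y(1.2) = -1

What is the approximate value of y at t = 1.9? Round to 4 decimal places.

-13.9637

Heun: k1 = f(t_n, y_n); k2 = f(t_n + h, y_n + h·k1); y_{n+1} = y_n + (h/2)·(k1 + k2).
t=1.200000, y=-1.000000:
  k1 = f(1.200000, -1.000000) = -2.610000
  k2 = f(1.550000, -1.913500) = -6.742217
  y ← -1.000000 + (0.35/2)·(-2.610000 + (-6.742217)) = -2.636638
t=1.550000, y=-2.636638:
  k1 = f(1.550000, -2.636638) = -11.196847
  k2 = f(1.900000, -6.555535) = -53.529444
  y ← -2.636638 + (0.35/2)·(-11.196847 + (-53.529444)) = -13.963739
y(1.9) ≈ -13.9637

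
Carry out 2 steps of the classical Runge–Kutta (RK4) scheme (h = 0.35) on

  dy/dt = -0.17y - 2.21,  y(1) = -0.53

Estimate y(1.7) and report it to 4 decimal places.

RK4: k1 = f(t_n, y_n); k2 = f(t_n + h/2, y_n + (h/2)·k1); k3 = f(t_n + h/2, y_n + (h/2)·k2); k4 = f(t_n + h, y_n + h·k3); y_{n+1} = y_n + (h/6)·(k1 + 2k2 + 2k3 + k4).
t=1.000000, y=-0.530000:
  k1 = f(1.000000, -0.530000) = -2.119900
  k2 = f(1.175000, -0.900983) = -2.056833
  k3 = f(1.175000, -0.889946) = -2.058709
  k4 = f(1.350000, -1.250548) = -1.997407
  y ← -0.530000 + (0.35/6)·(k1 + 2k2 + 2k3 + k4) = -1.250323
t=1.350000, y=-1.250323:
  k1 = f(1.350000, -1.250323) = -1.997445
  k2 = f(1.525000, -1.599876) = -1.938021
  k3 = f(1.525000, -1.589477) = -1.939789
  k4 = f(1.700000, -1.929249) = -1.882028
  y ← -1.250323 + (0.35/6)·(k1 + 2k2 + 2k3 + k4) = -1.929037
y(1.7) ≈ -1.9290

-1.9290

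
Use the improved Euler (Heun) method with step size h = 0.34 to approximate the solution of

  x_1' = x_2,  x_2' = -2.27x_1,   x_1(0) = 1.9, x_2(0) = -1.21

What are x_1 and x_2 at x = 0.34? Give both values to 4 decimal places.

Heun on (x_1,x_2): k1 = f(x_n, state_n); k2 = f(x_n + h, state_n + h·k1); state_{n+1} = state_n + (h/2)·(k1 + k2).
0.000000: (1.900000, -1.210000)
  k1 = (-1.210000, -4.313000)
  predictor → (1.488600, -2.676420)
  k2 = (-2.676420, -3.379122)
  → (1.239309, -2.517661)
(x_1(0.34), x_2(0.34)) ≈ (1.2393, -2.5177)

1.2393, -2.5177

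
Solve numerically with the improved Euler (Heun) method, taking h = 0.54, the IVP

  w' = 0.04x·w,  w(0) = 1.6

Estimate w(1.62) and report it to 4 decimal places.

Heun: k1 = f(x_n, w_n); k2 = f(x_n + h, w_n + h·k1); w_{n+1} = w_n + (h/2)·(k1 + k2).
x=0.000000, w=1.600000:
  k1 = f(0.000000, 1.600000) = 0.000000
  k2 = f(0.540000, 1.600000) = 0.034560
  w ← 1.600000 + (0.54/2)·(0.000000 + 0.034560) = 1.609331
x=0.540000, w=1.609331:
  k1 = f(0.540000, 1.609331) = 0.034762
  k2 = f(1.080000, 1.628102) = 0.070334
  w ← 1.609331 + (0.54/2)·(0.034762 + 0.070334) = 1.637707
x=1.080000, w=1.637707:
  k1 = f(1.080000, 1.637707) = 0.070749
  k2 = f(1.620000, 1.675911) = 0.108599
  w ← 1.637707 + (0.54/2)·(0.070749 + 0.108599) = 1.686131
w(1.62) ≈ 1.6861

1.6861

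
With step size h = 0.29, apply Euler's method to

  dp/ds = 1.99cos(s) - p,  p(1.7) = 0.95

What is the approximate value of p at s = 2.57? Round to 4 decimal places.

-0.2401

Euler: p_{n+1} = p_n + h·f(s_n, p_n).
s=1.700000, p=0.950000: f=-1.206401 → p ← 0.950000 + 0.29·(-1.206401) = 0.600144
s=1.990000, p=0.600144: f=-1.410140 → p ← 0.600144 + 0.29·(-1.410140) = 0.191203
s=2.280000, p=0.191203: f=-1.487150 → p ← 0.191203 + 0.29·(-1.487150) = -0.240070
p(2.57) ≈ -0.2401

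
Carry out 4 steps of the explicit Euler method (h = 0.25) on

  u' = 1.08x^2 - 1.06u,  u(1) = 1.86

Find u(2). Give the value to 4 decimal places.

2.1513

Euler: u_{n+1} = u_n + h·f(x_n, u_n).
x=1.000000, u=1.860000: f=-0.891600 → u ← 1.860000 + 0.25·(-0.891600) = 1.637100
x=1.250000, u=1.637100: f=-0.047826 → u ← 1.637100 + 0.25·(-0.047826) = 1.625144
x=1.500000, u=1.625144: f=0.707348 → u ← 1.625144 + 0.25·0.707348 = 1.801980
x=1.750000, u=1.801980: f=1.397401 → u ← 1.801980 + 0.25·1.397401 = 2.151331
u(2) ≈ 2.1513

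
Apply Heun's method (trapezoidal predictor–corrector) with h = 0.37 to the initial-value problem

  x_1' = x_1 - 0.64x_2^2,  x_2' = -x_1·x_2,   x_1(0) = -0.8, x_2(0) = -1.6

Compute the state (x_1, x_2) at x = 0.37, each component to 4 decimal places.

Heun on (x_1,x_2): k1 = f(x_n, state_n); k2 = f(x_n + h, state_n + h·k1); state_{n+1} = state_n + (h/2)·(k1 + k2).
0.000000: (-0.800000, -1.600000)
  k1 = (-2.438400, -1.280000)
  predictor → (-1.702208, -2.073600)
  k2 = (-4.454091, -3.529699)
  → (-2.075111, -2.489794)
(x_1(0.37), x_2(0.37)) ≈ (-2.0751, -2.4898)

-2.0751, -2.4898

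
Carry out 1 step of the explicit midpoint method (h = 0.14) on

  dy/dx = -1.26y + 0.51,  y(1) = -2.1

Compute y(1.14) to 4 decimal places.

-1.6971

Midpoint: k1 = f(x_n, y_n); k2 = f(x_n + h/2, y_n + (h/2)·k1); y_{n+1} = y_n + h·k2.
x=1.000000, y=-2.100000:
  k1 = f(1.000000, -2.100000) = 3.156000
  k2 = f(1.070000, -1.879080) = 2.877641
  y ← -2.100000 + 0.14·2.877641 = -1.697130
y(1.14) ≈ -1.6971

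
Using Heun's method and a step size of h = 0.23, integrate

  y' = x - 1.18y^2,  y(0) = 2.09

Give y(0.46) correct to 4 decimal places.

1.1054

Heun: k1 = f(x_n, y_n); k2 = f(x_n + h, y_n + h·k1); y_{n+1} = y_n + (h/2)·(k1 + k2).
x=0.000000, y=2.090000:
  k1 = f(0.000000, 2.090000) = -5.154358
  k2 = f(0.230000, 0.904498) = -0.735377
  y ← 2.090000 + (0.23/2)·(-5.154358 + (-0.735377)) = 1.412680
x=0.230000, y=1.412680:
  k1 = f(0.230000, 1.412680) = -2.124886
  k2 = f(0.460000, 0.923957) = -0.547361
  y ← 1.412680 + (0.23/2)·(-2.124886 + (-0.547361)) = 1.105372
y(0.46) ≈ 1.1054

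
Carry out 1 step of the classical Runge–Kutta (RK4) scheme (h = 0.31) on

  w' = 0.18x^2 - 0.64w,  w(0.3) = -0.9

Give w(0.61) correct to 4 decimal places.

RK4: k1 = f(x_n, w_n); k2 = f(x_n + h/2, w_n + (h/2)·k1); k3 = f(x_n + h/2, w_n + (h/2)·k2); k4 = f(x_n + h, w_n + h·k3); w_{n+1} = w_n + (h/6)·(k1 + 2k2 + 2k3 + k4).
x=0.300000, w=-0.900000:
  k1 = f(0.300000, -0.900000) = 0.592200
  k2 = f(0.455000, -0.808209) = 0.554518
  k3 = f(0.455000, -0.814050) = 0.558256
  k4 = f(0.610000, -0.726941) = 0.532220
  w ← -0.900000 + (0.31/6)·(k1 + 2k2 + 2k3 + k4) = -0.726918
w(0.61) ≈ -0.7269

-0.7269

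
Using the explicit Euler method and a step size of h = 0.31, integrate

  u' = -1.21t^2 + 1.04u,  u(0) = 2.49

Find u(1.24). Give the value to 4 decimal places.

7.0365

Euler: u_{n+1} = u_n + h·f(t_n, u_n).
t=0.000000, u=2.490000: f=2.589600 → u ← 2.490000 + 0.31·2.589600 = 3.292776
t=0.310000, u=3.292776: f=3.308206 → u ← 3.292776 + 0.31·3.308206 = 4.318320
t=0.620000, u=4.318320: f=4.025929 → u ← 4.318320 + 0.31·4.025929 = 5.566358
t=0.930000, u=5.566358: f=4.742483 → u ← 5.566358 + 0.31·4.742483 = 7.036528
u(1.24) ≈ 7.0365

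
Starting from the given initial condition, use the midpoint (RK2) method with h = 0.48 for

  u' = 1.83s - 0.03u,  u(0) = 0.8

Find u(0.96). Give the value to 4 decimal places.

Midpoint: k1 = f(s_n, u_n); k2 = f(s_n + h/2, u_n + (h/2)·k1); u_{n+1} = u_n + h·k2.
s=0.000000, u=0.800000:
  k1 = f(0.000000, 0.800000) = -0.024000
  k2 = f(0.240000, 0.794240) = 0.415373
  u ← 0.800000 + 0.48·0.415373 = 0.999379
s=0.480000, u=0.999379:
  k1 = f(0.480000, 0.999379) = 0.848419
  k2 = f(0.720000, 1.202999) = 1.281510
  u ← 0.999379 + 0.48·1.281510 = 1.614504
u(0.96) ≈ 1.6145

1.6145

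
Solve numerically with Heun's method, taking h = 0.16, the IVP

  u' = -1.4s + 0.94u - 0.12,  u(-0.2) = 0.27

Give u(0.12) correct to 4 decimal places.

0.3466

Heun: k1 = f(s_n, u_n); k2 = f(s_n + h, u_n + h·k1); u_{n+1} = u_n + (h/2)·(k1 + k2).
s=-0.200000, u=0.270000:
  k1 = f(-0.200000, 0.270000) = 0.413800
  k2 = f(-0.040000, 0.336208) = 0.252036
  u ← 0.270000 + (0.16/2)·(0.413800 + 0.252036) = 0.323267
s=-0.040000, u=0.323267:
  k1 = f(-0.040000, 0.323267) = 0.239871
  k2 = f(0.120000, 0.361646) = 0.051947
  u ← 0.323267 + (0.16/2)·(0.239871 + 0.051947) = 0.346612
u(0.12) ≈ 0.3466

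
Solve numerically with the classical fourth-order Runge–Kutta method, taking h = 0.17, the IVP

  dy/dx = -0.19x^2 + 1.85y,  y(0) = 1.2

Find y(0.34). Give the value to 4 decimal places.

RK4: k1 = f(x_n, y_n); k2 = f(x_n + h/2, y_n + (h/2)·k1); k3 = f(x_n + h/2, y_n + (h/2)·k2); k4 = f(x_n + h, y_n + h·k3); y_{n+1} = y_n + (h/6)·(k1 + 2k2 + 2k3 + k4).
x=0.000000, y=1.200000:
  k1 = f(0.000000, 1.200000) = 2.220000
  k2 = f(0.085000, 1.388700) = 2.567722
  k3 = f(0.085000, 1.418256) = 2.622402
  k4 = f(0.170000, 1.645808) = 3.039254
  y ← 1.200000 + (0.17/6)·(k1 + 2k2 + 2k3 + k4) = 1.643119
x=0.170000, y=1.643119:
  k1 = f(0.170000, 1.643119) = 3.034280
  k2 = f(0.255000, 1.901033) = 3.504556
  k3 = f(0.255000, 1.941007) = 3.578507
  k4 = f(0.340000, 2.251465) = 4.143247
  y ← 1.643119 + (0.17/6)·(k1 + 2k2 + 2k3 + k4) = 2.247856
y(0.34) ≈ 2.2479

2.2479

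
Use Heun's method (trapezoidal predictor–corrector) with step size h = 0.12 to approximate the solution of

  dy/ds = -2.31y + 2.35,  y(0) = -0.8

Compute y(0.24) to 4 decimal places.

Heun: k1 = f(s_n, y_n); k2 = f(s_n + h, y_n + h·k1); y_{n+1} = y_n + (h/2)·(k1 + k2).
s=0.000000, y=-0.800000:
  k1 = f(0.000000, -0.800000) = 4.198000
  k2 = f(0.120000, -0.296240) = 3.034314
  y ← -0.800000 + (0.12/2)·(4.198000 + 3.034314) = -0.366061
s=0.120000, y=-0.366061:
  k1 = f(0.120000, -0.366061) = 3.195601
  k2 = f(0.240000, 0.017411) = 2.309781
  y ← -0.366061 + (0.12/2)·(3.195601 + 2.309781) = -0.035738
y(0.24) ≈ -0.0357

-0.0357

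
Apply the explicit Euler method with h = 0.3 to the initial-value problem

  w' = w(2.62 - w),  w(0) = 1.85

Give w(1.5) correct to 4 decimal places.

Euler: w_{n+1} = w_n + h·f(x_n, w_n).
x=0.000000, w=1.850000: f=1.424500 → w ← 1.850000 + 0.3·1.424500 = 2.277350
x=0.300000, w=2.277350: f=0.780334 → w ← 2.277350 + 0.3·0.780334 = 2.511450
x=0.600000, w=2.511450: f=0.272617 → w ← 2.511450 + 0.3·0.272617 = 2.593235
x=0.900000, w=2.593235: f=0.069407 → w ← 2.593235 + 0.3·0.069407 = 2.614057
x=1.200000, w=2.614057: f=0.015534 → w ← 2.614057 + 0.3·0.015534 = 2.618718
w(1.5) ≈ 2.6187

2.6187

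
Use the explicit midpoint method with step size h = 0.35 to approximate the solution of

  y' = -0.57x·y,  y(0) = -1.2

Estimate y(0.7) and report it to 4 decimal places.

Midpoint: k1 = f(x_n, y_n); k2 = f(x_n + h/2, y_n + (h/2)·k1); y_{n+1} = y_n + h·k2.
x=0.000000, y=-1.200000:
  k1 = f(0.000000, -1.200000) = 0.000000
  k2 = f(0.175000, -1.200000) = 0.119700
  y ← -1.200000 + 0.35·0.119700 = -1.158105
x=0.350000, y=-1.158105:
  k1 = f(0.350000, -1.158105) = 0.231042
  k2 = f(0.525000, -1.117673) = 0.334464
  y ← -1.158105 + 0.35·0.334464 = -1.041043
y(0.7) ≈ -1.0410

-1.0410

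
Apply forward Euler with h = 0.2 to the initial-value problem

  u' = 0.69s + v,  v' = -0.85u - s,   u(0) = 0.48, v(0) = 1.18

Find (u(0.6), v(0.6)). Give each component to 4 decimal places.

1.2058, 0.6929

Euler on (u,v): u_{n+1} = u_n + h·u', v_{n+1} = v_n + h·v'.
0.000000: (0.480000, 1.180000); f=(1.180000, -0.408000) → (0.716000, 1.098400)
0.200000: (0.716000, 1.098400); f=(1.236400, -0.808600) → (0.963280, 0.936680)
0.400000: (0.963280, 0.936680); f=(1.212680, -1.218788) → (1.205816, 0.692922)
(u(0.6), v(0.6)) ≈ (1.2058, 0.6929)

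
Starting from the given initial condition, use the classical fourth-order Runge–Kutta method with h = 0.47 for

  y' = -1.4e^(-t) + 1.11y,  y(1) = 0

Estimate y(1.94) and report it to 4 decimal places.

-0.5975

RK4: k1 = f(t_n, y_n); k2 = f(t_n + h/2, y_n + (h/2)·k1); k3 = f(t_n + h/2, y_n + (h/2)·k2); k4 = f(t_n + h, y_n + h·k3); y_{n+1} = y_n + (h/6)·(k1 + 2k2 + 2k3 + k4).
t=1.000000, y=0.000000:
  k1 = f(1.000000, 0.000000) = -0.515031
  k2 = f(1.235000, -0.121032) = -0.541515
  k3 = f(1.235000, -0.127256) = -0.548423
  k4 = f(1.470000, -0.257759) = -0.608008
  y ← 0.000000 + (0.47/6)·(k1 + 2k2 + 2k3 + k4) = -0.258728
t=1.470000, y=-0.258728:
  k1 = f(1.470000, -0.258728) = -0.609084
  k2 = f(1.705000, -0.401863) = -0.700549
  k3 = f(1.705000, -0.423357) = -0.724408
  k4 = f(1.940000, -0.599200) = -0.866298
  y ← -0.258728 + (0.47/6)·(k1 + 2k2 + 2k3 + k4) = -0.597543
y(1.94) ≈ -0.5975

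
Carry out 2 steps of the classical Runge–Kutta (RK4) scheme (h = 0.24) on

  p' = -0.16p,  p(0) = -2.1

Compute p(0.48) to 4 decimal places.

-1.9448

RK4: k1 = f(s_n, p_n); k2 = f(s_n + h/2, p_n + (h/2)·k1); k3 = f(s_n + h/2, p_n + (h/2)·k2); k4 = f(s_n + h, p_n + h·k3); p_{n+1} = p_n + (h/6)·(k1 + 2k2 + 2k3 + k4).
s=0.000000, p=-2.100000:
  k1 = f(0.000000, -2.100000) = 0.336000
  k2 = f(0.120000, -2.059680) = 0.329549
  k3 = f(0.120000, -2.060454) = 0.329673
  k4 = f(0.240000, -2.020879) = 0.323341
  p ← -2.100000 + (0.24/6)·(k1 + 2k2 + 2k3 + k4) = -2.020889
s=0.240000, p=-2.020889:
  k1 = f(0.240000, -2.020889) = 0.323342
  k2 = f(0.360000, -1.982088) = 0.317134
  k3 = f(0.360000, -1.982833) = 0.317253
  k4 = f(0.480000, -1.944748) = 0.311160
  p ← -2.020889 + (0.24/6)·(k1 + 2k2 + 2k3 + k4) = -1.944758
p(0.48) ≈ -1.9448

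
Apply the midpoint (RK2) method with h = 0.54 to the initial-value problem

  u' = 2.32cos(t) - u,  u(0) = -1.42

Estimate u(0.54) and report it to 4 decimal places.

Midpoint: k1 = f(t_n, u_n); k2 = f(t_n + h/2, u_n + (h/2)·k1); u_{n+1} = u_n + h·k2.
t=0.000000, u=-1.420000:
  k1 = f(0.000000, -1.420000) = 3.740000
  k2 = f(0.270000, -0.410200) = 2.646148
  u ← -1.420000 + 0.54·2.646148 = 0.008920
u(0.54) ≈ 0.0089

0.0089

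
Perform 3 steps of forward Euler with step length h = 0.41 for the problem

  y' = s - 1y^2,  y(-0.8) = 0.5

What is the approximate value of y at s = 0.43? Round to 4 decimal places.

-0.0877

Euler: y_{n+1} = y_n + h·f(s_n, y_n).
s=-0.800000, y=0.500000: f=-1.050000 → y ← 0.500000 + 0.41·(-1.050000) = 0.069500
s=-0.390000, y=0.069500: f=-0.394830 → y ← 0.069500 + 0.41·(-0.394830) = -0.092380
s=0.020000, y=-0.092380: f=0.011466 → y ← -0.092380 + 0.41·0.011466 = -0.087679
y(0.43) ≈ -0.0877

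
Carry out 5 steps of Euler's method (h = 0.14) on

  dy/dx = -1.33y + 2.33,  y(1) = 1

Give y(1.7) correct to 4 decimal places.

Euler: y_{n+1} = y_n + h·f(x_n, y_n).
x=1.000000, y=1.000000: f=1.000000 → y ← 1.000000 + 0.14·1.000000 = 1.140000
x=1.140000, y=1.140000: f=0.813800 → y ← 1.140000 + 0.14·0.813800 = 1.253932
x=1.280000, y=1.253932: f=0.662270 → y ← 1.253932 + 0.14·0.662270 = 1.346650
x=1.420000, y=1.346650: f=0.538956 → y ← 1.346650 + 0.14·0.538956 = 1.422104
x=1.560000, y=1.422104: f=0.438602 → y ← 1.422104 + 0.14·0.438602 = 1.483508
y(1.7) ≈ 1.4835

1.4835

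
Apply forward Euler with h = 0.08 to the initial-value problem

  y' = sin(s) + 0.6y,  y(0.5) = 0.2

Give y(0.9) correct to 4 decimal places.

0.5185

Euler: y_{n+1} = y_n + h·f(s_n, y_n).
s=0.500000, y=0.200000: f=0.599426 → y ← 0.200000 + 0.08·0.599426 = 0.247954
s=0.580000, y=0.247954: f=0.696796 → y ← 0.247954 + 0.08·0.696796 = 0.303698
s=0.660000, y=0.303698: f=0.795336 → y ← 0.303698 + 0.08·0.795336 = 0.367325
s=0.740000, y=0.367325: f=0.894683 → y ← 0.367325 + 0.08·0.894683 = 0.438899
s=0.820000, y=0.438899: f=0.994485 → y ← 0.438899 + 0.08·0.994485 = 0.518458
y(0.9) ≈ 0.5185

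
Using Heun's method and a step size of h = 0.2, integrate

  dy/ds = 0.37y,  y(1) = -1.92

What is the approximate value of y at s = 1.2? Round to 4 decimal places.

-2.0673

Heun: k1 = f(s_n, y_n); k2 = f(s_n + h, y_n + h·k1); y_{n+1} = y_n + (h/2)·(k1 + k2).
s=1.000000, y=-1.920000:
  k1 = f(1.000000, -1.920000) = -0.710400
  k2 = f(1.200000, -2.062080) = -0.762970
  y ← -1.920000 + (0.2/2)·(-0.710400 + (-0.762970)) = -2.067337
y(1.2) ≈ -2.0673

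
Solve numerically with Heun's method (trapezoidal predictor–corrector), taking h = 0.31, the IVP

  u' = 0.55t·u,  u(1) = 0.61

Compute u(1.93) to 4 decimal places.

Heun: k1 = f(t_n, u_n); k2 = f(t_n + h, u_n + h·k1); u_{n+1} = u_n + (h/2)·(k1 + k2).
t=1.000000, u=0.610000:
  k1 = f(1.000000, 0.610000) = 0.335500
  k2 = f(1.310000, 0.714005) = 0.514441
  u ← 0.610000 + (0.31/2)·(0.335500 + 0.514441) = 0.741741
t=1.310000, u=0.741741:
  k1 = f(1.310000, 0.741741) = 0.534424
  k2 = f(1.620000, 0.907412) = 0.808504
  u ← 0.741741 + (0.31/2)·(0.534424 + 0.808504) = 0.949895
t=1.620000, u=0.949895:
  k1 = f(1.620000, 0.949895) = 0.846356
  k2 = f(1.930000, 1.212265) = 1.286819
  u ← 0.949895 + (0.31/2)·(0.846356 + 1.286819) = 1.280537
u(1.93) ≈ 1.2805

1.2805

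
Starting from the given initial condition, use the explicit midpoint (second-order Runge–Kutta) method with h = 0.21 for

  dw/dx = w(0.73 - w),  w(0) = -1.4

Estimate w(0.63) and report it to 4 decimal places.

-16.7135

Midpoint: k1 = f(x_n, w_n); k2 = f(x_n + h/2, w_n + (h/2)·k1); w_{n+1} = w_n + h·k2.
x=0.000000, w=-1.400000:
  k1 = f(0.000000, -1.400000) = -2.982000
  k2 = f(0.105000, -1.713110) = -4.185316
  w ← -1.400000 + 0.21·(-4.185316) = -2.278916
x=0.210000, w=-2.278916:
  k1 = f(0.210000, -2.278916) = -6.857069
  k2 = f(0.315000, -2.998909) = -11.182656
  w ← -2.278916 + 0.21·(-11.182656) = -4.627274
x=0.420000, w=-4.627274:
  k1 = f(0.420000, -4.627274) = -24.789577
  k2 = f(0.525000, -7.230180) = -57.553531
  w ← -4.627274 + 0.21·(-57.553531) = -16.713516
w(0.63) ≈ -16.7135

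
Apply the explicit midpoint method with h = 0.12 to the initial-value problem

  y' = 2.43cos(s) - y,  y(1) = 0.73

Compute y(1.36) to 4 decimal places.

0.7787

Midpoint: k1 = f(s_n, y_n); k2 = f(s_n + h/2, y_n + (h/2)·k1); y_{n+1} = y_n + h·k2.
s=1.000000, y=0.730000:
  k1 = f(1.000000, 0.730000) = 0.582935
  k2 = f(1.060000, 0.764976) = 0.422983
  y ← 0.730000 + 0.12·0.422983 = 0.780758
s=1.120000, y=0.780758:
  k1 = f(1.120000, 0.780758) = 0.277950
  k2 = f(1.180000, 0.797435) = 0.128212
  y ← 0.780758 + 0.12·0.128212 = 0.796143
s=1.240000, y=0.796143:
  k1 = f(1.240000, 0.796143) = -0.006888
  k2 = f(1.300000, 0.795730) = -0.145708
  y ← 0.796143 + 0.12·(-0.145708) = 0.778658
y(1.36) ≈ 0.7787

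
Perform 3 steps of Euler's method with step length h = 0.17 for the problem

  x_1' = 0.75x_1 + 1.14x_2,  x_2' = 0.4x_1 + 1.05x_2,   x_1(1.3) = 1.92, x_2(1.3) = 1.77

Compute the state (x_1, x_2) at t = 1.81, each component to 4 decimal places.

4.2117, 3.5009

Euler on (x_1,x_2): x_1_{n+1} = x_1_n + h·x_1', x_2_{n+1} = x_2_n + h·x_2'.
1.300000: (1.920000, 1.770000); f=(3.457800, 2.626500) → (2.507826, 2.216505)
1.470000: (2.507826, 2.216505); f=(4.407685, 3.330461) → (3.257132, 2.782683)
1.640000: (3.257132, 2.782683); f=(5.615108, 4.224670) → (4.211701, 3.500877)
(x_1(1.81), x_2(1.81)) ≈ (4.2117, 3.5009)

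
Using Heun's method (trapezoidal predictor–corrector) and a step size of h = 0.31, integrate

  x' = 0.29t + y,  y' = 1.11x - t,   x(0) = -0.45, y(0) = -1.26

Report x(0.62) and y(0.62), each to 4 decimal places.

Heun on (x,y): k1 = f(t_n, state_n); k2 = f(t_n + h, state_n + h·k1); state_{n+1} = state_n + (h/2)·(k1 + k2).
0.000000: (-0.450000, -1.260000)
  k1 = (-1.260000, -0.499500)
  predictor → (-0.840600, -1.414845)
  k2 = (-1.324945, -1.243066)
  → (-0.850666, -1.530098)
0.310000: (-0.850666, -1.530098)
  k1 = (-1.440198, -1.254240)
  predictor → (-1.297128, -1.918912)
  k2 = (-1.739112, -2.059812)
  → (-1.343459, -2.043776)
(x(0.62), y(0.62)) ≈ (-1.3435, -2.0438)

-1.3435, -2.0438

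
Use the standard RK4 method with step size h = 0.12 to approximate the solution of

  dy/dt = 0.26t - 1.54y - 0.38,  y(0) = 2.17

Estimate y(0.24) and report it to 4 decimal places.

1.4299

RK4: k1 = f(t_n, y_n); k2 = f(t_n + h/2, y_n + (h/2)·k1); k3 = f(t_n + h/2, y_n + (h/2)·k2); k4 = f(t_n + h, y_n + h·k3); y_{n+1} = y_n + (h/6)·(k1 + 2k2 + 2k3 + k4).
t=0.000000, y=2.170000:
  k1 = f(0.000000, 2.170000) = -3.721800
  k2 = f(0.060000, 1.946692) = -3.362306
  k3 = f(0.060000, 1.968262) = -3.395523
  k4 = f(0.120000, 1.762537) = -3.063107
  y ← 2.170000 + (0.12/6)·(k1 + 2k2 + 2k3 + k4) = 1.763989
t=0.120000, y=1.763989:
  k1 = f(0.120000, 1.763989) = -3.065343
  k2 = f(0.180000, 1.580068) = -2.766505
  k3 = f(0.180000, 1.597998) = -2.794118
  k4 = f(0.240000, 1.428695) = -2.517790
  y ← 1.763989 + (0.12/6)·(k1 + 2k2 + 2k3 + k4) = 1.429901
y(0.24) ≈ 1.4299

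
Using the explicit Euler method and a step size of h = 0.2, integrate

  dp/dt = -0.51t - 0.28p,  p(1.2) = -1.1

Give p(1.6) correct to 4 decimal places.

Euler: p_{n+1} = p_n + h·f(t_n, p_n).
t=1.200000, p=-1.100000: f=-0.304000 → p ← -1.100000 + 0.2·(-0.304000) = -1.160800
t=1.400000, p=-1.160800: f=-0.388976 → p ← -1.160800 + 0.2·(-0.388976) = -1.238595
p(1.6) ≈ -1.2386

-1.2386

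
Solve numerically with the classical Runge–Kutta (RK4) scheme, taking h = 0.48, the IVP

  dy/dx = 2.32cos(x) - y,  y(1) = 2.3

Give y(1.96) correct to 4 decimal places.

RK4: k1 = f(x_n, y_n); k2 = f(x_n + h/2, y_n + (h/2)·k1); k3 = f(x_n + h/2, y_n + (h/2)·k2); k4 = f(x_n + h, y_n + h·k3); y_{n+1} = y_n + (h/6)·(k1 + 2k2 + 2k3 + k4).
x=1.000000, y=2.300000:
  k1 = f(1.000000, 2.300000) = -1.046499
  k2 = f(1.240000, 2.048840) = -1.295313
  k3 = f(1.240000, 1.989125) = -1.235598
  k4 = f(1.480000, 1.706913) = -1.496555
  y ← 2.300000 + (0.48/6)·(k1 + 2k2 + 2k3 + k4) = 1.691610
x=1.480000, y=1.691610:
  k1 = f(1.480000, 1.691610) = -1.481252
  k2 = f(1.720000, 1.336110) = -1.680979
  k3 = f(1.720000, 1.288175) = -1.633045
  k4 = f(1.960000, 0.907749) = -1.788077
  y ← 1.691610 + (0.48/6)·(k1 + 2k2 + 2k3 + k4) = 0.899820
y(1.96) ≈ 0.8998

0.8998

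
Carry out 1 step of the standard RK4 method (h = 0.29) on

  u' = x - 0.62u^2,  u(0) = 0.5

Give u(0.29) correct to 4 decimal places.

RK4: k1 = f(x_n, u_n); k2 = f(x_n + h/2, u_n + (h/2)·k1); k3 = f(x_n + h/2, u_n + (h/2)·k2); k4 = f(x_n + h, u_n + h·k3); u_{n+1} = u_n + (h/6)·(k1 + 2k2 + 2k3 + k4).
x=0.000000, u=0.500000:
  k1 = f(0.000000, 0.500000) = -0.155000
  k2 = f(0.145000, 0.477525) = 0.003621
  k3 = f(0.145000, 0.500525) = -0.010326
  k4 = f(0.290000, 0.497006) = 0.136851
  u ← 0.500000 + (0.29/6)·(k1 + 2k2 + 2k3 + k4) = 0.498475
u(0.29) ≈ 0.4985

0.4985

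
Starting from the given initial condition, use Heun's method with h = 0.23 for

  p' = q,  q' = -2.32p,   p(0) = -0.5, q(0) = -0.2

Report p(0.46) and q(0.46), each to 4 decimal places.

-0.4655, 0.3492

Heun on (p,q): k1 = f(t_n, state_n); k2 = f(t_n + h, state_n + h·k1); state_{n+1} = state_n + (h/2)·(k1 + k2).
0.000000: (-0.500000, -0.200000)
  k1 = (-0.200000, 1.160000)
  predictor → (-0.546000, 0.066800)
  k2 = (0.066800, 1.266720)
  → (-0.515318, 0.079073)
0.230000: (-0.515318, 0.079073)
  k1 = (0.079073, 1.195538)
  predictor → (-0.497131, 0.354046)
  k2 = (0.354046, 1.153345)
  → (-0.465509, 0.349194)
(p(0.46), q(0.46)) ≈ (-0.4655, 0.3492)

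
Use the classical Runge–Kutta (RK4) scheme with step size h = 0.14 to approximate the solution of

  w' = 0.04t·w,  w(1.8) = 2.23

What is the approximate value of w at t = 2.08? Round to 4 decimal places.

2.2790

RK4: k1 = f(t_n, w_n); k2 = f(t_n + h/2, w_n + (h/2)·k1); k3 = f(t_n + h/2, w_n + (h/2)·k2); k4 = f(t_n + h, w_n + h·k3); w_{n+1} = w_n + (h/6)·(k1 + 2k2 + 2k3 + k4).
t=1.800000, w=2.230000:
  k1 = f(1.800000, 2.230000) = 0.160560
  k2 = f(1.870000, 2.241239) = 0.167645
  k3 = f(1.870000, 2.241735) = 0.167682
  k4 = f(1.940000, 2.253475) = 0.174870
  w ← 2.230000 + (0.14/6)·(k1 + 2k2 + 2k3 + k4) = 2.253475
t=1.940000, w=2.253475:
  k1 = f(1.940000, 2.253475) = 0.174870
  k2 = f(2.010000, 2.265716) = 0.182164
  k3 = f(2.010000, 2.266227) = 0.182205
  k4 = f(2.080000, 2.278984) = 0.189611
  w ← 2.253475 + (0.14/6)·(k1 + 2k2 + 2k3 + k4) = 2.278984
w(2.08) ≈ 2.2790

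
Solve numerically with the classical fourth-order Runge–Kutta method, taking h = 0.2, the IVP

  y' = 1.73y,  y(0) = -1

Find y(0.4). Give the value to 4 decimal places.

RK4: k1 = f(s_n, y_n); k2 = f(s_n + h/2, y_n + (h/2)·k1); k3 = f(s_n + h/2, y_n + (h/2)·k2); k4 = f(s_n + h, y_n + h·k3); y_{n+1} = y_n + (h/6)·(k1 + 2k2 + 2k3 + k4).
s=0.000000, y=-1.000000:
  k1 = f(0.000000, -1.000000) = -1.730000
  k2 = f(0.100000, -1.173000) = -2.029290
  k3 = f(0.100000, -1.202929) = -2.081067
  k4 = f(0.200000, -1.416213) = -2.450049
  y ← -1.000000 + (0.2/6)·(k1 + 2k2 + 2k3 + k4) = -1.413359
s=0.200000, y=-1.413359:
  k1 = f(0.200000, -1.413359) = -2.445111
  k2 = f(0.300000, -1.657870) = -2.868115
  k3 = f(0.300000, -1.700170) = -2.941295
  k4 = f(0.400000, -2.001618) = -3.462799
  y ← -1.413359 + (0.2/6)·(k1 + 2k2 + 2k3 + k4) = -1.997583
y(0.4) ≈ -1.9976

-1.9976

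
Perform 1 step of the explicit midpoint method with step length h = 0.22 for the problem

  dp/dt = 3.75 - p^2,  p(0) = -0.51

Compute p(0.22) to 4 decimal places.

Midpoint: k1 = f(t_n, p_n); k2 = f(t_n + h/2, p_n + (h/2)·k1); p_{n+1} = p_n + h·k2.
t=0.000000, p=-0.510000:
  k1 = f(0.000000, -0.510000) = 3.489900
  k2 = f(0.110000, -0.126111) = 3.734096
  p ← -0.510000 + 0.22·3.734096 = 0.311501
p(0.22) ≈ 0.3115

0.3115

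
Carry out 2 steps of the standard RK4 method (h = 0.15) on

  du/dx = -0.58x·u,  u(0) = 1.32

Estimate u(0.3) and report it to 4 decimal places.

RK4: k1 = f(x_n, u_n); k2 = f(x_n + h/2, u_n + (h/2)·k1); k3 = f(x_n + h/2, u_n + (h/2)·k2); k4 = f(x_n + h, u_n + h·k3); u_{n+1} = u_n + (h/6)·(k1 + 2k2 + 2k3 + k4).
x=0.000000, u=1.320000:
  k1 = f(0.000000, 1.320000) = 0.000000
  k2 = f(0.075000, 1.320000) = -0.057420
  k3 = f(0.075000, 1.315694) = -0.057233
  k4 = f(0.150000, 1.311415) = -0.114093
  u ← 1.320000 + (0.15/6)·(k1 + 2k2 + 2k3 + k4) = 1.311415
x=0.150000, u=1.311415:
  k1 = f(0.150000, 1.311415) = -0.114093
  k2 = f(0.225000, 1.302858) = -0.170023
  k3 = f(0.225000, 1.298663) = -0.169476
  k4 = f(0.300000, 1.285994) = -0.223763
  u ← 1.311415 + (0.15/6)·(k1 + 2k2 + 2k3 + k4) = 1.285994
u(0.3) ≈ 1.2860

1.2860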